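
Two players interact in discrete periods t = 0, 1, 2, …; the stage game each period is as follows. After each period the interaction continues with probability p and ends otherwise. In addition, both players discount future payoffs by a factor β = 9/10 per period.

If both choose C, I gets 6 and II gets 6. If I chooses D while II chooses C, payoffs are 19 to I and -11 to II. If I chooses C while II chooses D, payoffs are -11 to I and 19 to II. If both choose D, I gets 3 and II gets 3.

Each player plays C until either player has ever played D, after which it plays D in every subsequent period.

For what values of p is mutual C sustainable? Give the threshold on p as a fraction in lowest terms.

65/72

With continuation probability p and discount β, the effective per-period discount factor is βp.
Grim-trigger IC: βp ≥ (19−6)/(19−3) = 13/16.
So p ≥ (13/16)/(9/10) = 65/72.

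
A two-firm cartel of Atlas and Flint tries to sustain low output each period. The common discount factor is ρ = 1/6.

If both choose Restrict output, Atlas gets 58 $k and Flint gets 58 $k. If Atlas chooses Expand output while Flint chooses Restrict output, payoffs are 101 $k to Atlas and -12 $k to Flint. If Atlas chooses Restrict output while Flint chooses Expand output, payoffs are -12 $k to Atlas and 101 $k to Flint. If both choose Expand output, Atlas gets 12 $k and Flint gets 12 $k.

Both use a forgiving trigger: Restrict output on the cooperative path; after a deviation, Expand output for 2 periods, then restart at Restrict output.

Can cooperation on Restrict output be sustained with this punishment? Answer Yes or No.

Comparing payoff streams over the 3 periods until play realigns: cooperate → 58(1+ρ+…+ρ^2); deviate → 101 + 12(ρ+…+ρ^2).
Cooperation is sustained iff (58−12)(ρ+…+ρ^2) ≥ 101−58.
ρ+…+ρ^2 = 1/6·(1−(1/6)^2)/(1−1/6) = 0.1944, and (101−58)/(58−12) = 0.9348.
0.1944 < 0.9348, so cooperation is not sustainable.

No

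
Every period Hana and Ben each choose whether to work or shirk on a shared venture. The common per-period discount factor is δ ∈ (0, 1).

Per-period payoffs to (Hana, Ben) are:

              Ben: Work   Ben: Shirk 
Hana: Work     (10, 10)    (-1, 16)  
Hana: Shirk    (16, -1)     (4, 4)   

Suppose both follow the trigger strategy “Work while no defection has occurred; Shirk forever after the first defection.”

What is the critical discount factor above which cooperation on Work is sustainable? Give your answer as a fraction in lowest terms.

One-period gain from deviating is 16 − 10 = 6. The loss is 10 − 4 = 6 in every subsequent period, with present value 6·δ/(1−δ).
Deviation is unprofitable when 6·δ/(1−δ) ≥ 6, i.e. δ/(1−δ) ≥ 1.
Equivalently δ ≥ 6/(6+6) = 1/2.

1/2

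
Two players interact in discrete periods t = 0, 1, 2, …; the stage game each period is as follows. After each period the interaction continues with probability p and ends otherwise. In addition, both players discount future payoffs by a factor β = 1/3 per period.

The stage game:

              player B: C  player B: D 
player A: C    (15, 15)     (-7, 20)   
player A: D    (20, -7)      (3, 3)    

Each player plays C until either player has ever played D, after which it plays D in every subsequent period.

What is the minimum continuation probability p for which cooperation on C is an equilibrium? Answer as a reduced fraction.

With continuation probability p and discount β, the effective per-period discount factor is βp.
Grim-trigger IC: βp ≥ (20−15)/(20−3) = 5/17.
So p ≥ (5/17)/(1/3) = 15/17.

15/17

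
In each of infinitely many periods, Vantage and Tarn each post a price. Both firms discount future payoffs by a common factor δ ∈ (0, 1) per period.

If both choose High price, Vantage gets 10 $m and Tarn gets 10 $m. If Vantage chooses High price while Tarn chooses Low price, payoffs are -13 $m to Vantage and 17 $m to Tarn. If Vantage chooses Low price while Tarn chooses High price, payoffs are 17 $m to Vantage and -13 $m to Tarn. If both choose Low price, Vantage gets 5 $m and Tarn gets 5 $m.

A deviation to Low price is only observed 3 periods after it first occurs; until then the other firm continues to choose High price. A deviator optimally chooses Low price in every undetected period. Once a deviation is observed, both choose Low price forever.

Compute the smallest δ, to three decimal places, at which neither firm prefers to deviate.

The best deviation is to choose Low price for all 3 undetected periods, earning 17 each, then 5 forever once detected.
Deviation value: 17(1−δ^3)/(1−δ) + 5δ^3/(1−δ); cooperation value: 10/(1−δ).
IC: 10 ≥ 17(1−δ^3) + 5δ^3 = 17 − 12δ^3.
So δ^3 ≥ 7/12, giving δ ≥ (7/12)^(1/3) ≈ 0.836.

0.836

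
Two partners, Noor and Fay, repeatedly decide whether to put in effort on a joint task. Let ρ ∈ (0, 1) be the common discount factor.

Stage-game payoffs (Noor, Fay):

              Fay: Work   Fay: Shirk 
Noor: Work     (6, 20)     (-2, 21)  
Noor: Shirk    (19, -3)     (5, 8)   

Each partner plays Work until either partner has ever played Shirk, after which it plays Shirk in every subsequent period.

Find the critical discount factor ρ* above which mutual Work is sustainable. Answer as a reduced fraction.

Noor's threshold: (19−6)/(19−5) = 13/14.
Fay's threshold: (21−20)/(21−8) = 1/13.
13/14 > 1/13, so Noor binds and ρ* = 13/14.

13/14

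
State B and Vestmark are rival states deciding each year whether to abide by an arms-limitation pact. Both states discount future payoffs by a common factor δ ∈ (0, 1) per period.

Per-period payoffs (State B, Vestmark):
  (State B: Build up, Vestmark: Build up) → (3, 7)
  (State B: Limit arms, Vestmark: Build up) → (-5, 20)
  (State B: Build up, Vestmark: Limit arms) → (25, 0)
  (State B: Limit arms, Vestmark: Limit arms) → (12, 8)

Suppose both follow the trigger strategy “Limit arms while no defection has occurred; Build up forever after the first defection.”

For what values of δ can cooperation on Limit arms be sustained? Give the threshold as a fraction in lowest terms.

12/13

State B's threshold: (25−12)/(25−3) = 13/22.
Vestmark's threshold: (20−8)/(20−7) = 12/13.
13/22 < 12/13, so Vestmark binds and δ* = 12/13.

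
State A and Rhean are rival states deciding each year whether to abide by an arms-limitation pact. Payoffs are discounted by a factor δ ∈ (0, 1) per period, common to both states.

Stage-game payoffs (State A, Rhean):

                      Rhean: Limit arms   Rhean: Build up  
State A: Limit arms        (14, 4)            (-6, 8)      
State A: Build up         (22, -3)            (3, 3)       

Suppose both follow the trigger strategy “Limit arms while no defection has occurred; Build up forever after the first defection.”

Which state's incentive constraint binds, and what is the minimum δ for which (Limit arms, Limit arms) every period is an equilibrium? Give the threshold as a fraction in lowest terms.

Rhean; δ ≥ 4/5

State A's threshold: (22−14)/(22−3) = 8/19.
Rhean's threshold: (8−4)/(8−3) = 4/5.
8/19 < 4/5, so Rhean binds and δ* = 4/5.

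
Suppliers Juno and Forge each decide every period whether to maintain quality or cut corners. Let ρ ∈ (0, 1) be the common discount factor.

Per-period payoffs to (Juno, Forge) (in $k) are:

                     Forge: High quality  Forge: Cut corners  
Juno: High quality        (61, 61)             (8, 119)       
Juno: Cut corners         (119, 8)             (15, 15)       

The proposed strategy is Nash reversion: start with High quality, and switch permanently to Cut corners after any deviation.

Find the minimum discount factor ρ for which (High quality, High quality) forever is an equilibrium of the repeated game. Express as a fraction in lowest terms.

29/52

One-period gain from deviating is 119 − 61 = 58. The loss is 61 − 15 = 46 in every subsequent period, with present value 46·ρ/(1−ρ).
Deviation is unprofitable when 46·ρ/(1−ρ) ≥ 58, i.e. ρ/(1−ρ) ≥ 29/23.
Equivalently ρ ≥ 58/(58+46) = 29/52.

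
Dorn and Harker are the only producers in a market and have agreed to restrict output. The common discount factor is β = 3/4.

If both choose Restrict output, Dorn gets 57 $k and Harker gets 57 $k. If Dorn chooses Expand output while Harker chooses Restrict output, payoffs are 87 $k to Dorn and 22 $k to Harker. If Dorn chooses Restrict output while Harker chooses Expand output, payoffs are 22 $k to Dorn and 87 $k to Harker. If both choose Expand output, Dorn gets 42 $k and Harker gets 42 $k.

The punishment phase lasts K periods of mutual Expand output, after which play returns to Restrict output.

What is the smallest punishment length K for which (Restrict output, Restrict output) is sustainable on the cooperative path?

4

IC: β(1−β^K)/(1−β) ≥ (87−57)/(57−42) = 2.
With β = 3/4: need 1 − β^K ≥ 2·(1−3/4)/(3/4), i.e. β^K ≤ 0.3333.
Since (3/4)^3 = 0.4219 and (3/4)^4 = 0.3164, the smallest such K is 4.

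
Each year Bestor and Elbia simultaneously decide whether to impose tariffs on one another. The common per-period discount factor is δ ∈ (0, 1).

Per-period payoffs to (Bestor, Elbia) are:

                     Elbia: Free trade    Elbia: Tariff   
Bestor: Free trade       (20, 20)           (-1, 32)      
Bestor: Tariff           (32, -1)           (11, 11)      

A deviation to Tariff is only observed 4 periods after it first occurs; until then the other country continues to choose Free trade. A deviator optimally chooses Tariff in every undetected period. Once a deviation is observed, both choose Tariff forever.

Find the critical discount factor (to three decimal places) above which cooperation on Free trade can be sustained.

The best deviation is to choose Tariff for all 4 undetected periods, earning 32 each, then 11 forever once detected.
Deviation value: 32(1−δ^4)/(1−δ) + 11δ^4/(1−δ); cooperation value: 20/(1−δ).
IC: 20 ≥ 32(1−δ^4) + 11δ^4 = 32 − 21δ^4.
So δ^4 ≥ 12/21 = 4/7, giving δ ≥ (4/7)^(1/4) ≈ 0.869.

0.869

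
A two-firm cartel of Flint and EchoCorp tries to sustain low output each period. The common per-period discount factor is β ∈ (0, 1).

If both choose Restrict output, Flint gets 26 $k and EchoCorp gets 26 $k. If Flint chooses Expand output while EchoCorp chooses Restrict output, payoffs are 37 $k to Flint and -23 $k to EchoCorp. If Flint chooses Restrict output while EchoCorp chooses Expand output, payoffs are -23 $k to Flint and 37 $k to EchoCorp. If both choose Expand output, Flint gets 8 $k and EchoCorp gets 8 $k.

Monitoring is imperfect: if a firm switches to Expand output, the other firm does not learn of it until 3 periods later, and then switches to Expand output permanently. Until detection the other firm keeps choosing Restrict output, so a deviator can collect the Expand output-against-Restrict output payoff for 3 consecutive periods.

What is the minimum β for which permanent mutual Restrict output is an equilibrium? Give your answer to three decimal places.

0.724

A deviator earns 37 for 3 periods, then 8 forever; cooperating earns 26 forever. Multiplying the IC by (1−β):
26 ≥ 37(1−β^3) + 8β^3, so 29·β^3 ≥ 11 and β^3 ≥ 11/29.
β ≥ (11/29)^(1/3) ≈ 0.724.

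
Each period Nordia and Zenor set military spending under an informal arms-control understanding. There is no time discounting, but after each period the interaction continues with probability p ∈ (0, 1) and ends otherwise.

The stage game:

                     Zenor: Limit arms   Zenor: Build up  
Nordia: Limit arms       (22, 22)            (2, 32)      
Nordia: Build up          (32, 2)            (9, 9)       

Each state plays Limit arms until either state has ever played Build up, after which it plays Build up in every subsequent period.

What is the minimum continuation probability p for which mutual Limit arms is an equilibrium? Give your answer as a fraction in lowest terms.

10/23

Expected cooperation value is 22 + p·22 + p²·22 + … = 22/(1−p); deviation gives 32 + p·9/(1−p).
22 ≥ 32(1−p) + 9p ⇒ 23p ≥ 10 ⇒ p ≥ 10/23.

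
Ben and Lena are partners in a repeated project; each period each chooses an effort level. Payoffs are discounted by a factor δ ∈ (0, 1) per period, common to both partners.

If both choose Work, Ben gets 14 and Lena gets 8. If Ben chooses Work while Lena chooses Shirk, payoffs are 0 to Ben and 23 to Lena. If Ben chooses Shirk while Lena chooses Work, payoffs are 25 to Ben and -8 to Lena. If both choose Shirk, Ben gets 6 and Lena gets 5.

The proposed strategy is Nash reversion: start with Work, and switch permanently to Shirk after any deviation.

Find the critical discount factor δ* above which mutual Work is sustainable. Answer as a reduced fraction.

For Ben: deviation gain 25−14 = 11, per-period punishment loss 14−6 = 8. IC gives δ ≥ 11/19.
For Lena: gain 15, loss 3 per period, so δ ≥ 15/18 = 5/6.
The tighter constraint is Lena's, so cooperation needs δ ≥ 5/6.

5/6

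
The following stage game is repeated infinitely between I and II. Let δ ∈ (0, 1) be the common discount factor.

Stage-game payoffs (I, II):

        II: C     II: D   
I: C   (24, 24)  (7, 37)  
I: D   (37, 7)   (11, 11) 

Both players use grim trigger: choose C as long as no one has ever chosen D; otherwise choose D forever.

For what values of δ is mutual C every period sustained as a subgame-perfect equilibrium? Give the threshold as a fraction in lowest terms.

Under grim trigger the critical discount factor is (T−C)/(T−P) with T = 37, C = 24, P = 11.
δ* = (37−24)/(37−11) = 13/26 = 1/2.

1/2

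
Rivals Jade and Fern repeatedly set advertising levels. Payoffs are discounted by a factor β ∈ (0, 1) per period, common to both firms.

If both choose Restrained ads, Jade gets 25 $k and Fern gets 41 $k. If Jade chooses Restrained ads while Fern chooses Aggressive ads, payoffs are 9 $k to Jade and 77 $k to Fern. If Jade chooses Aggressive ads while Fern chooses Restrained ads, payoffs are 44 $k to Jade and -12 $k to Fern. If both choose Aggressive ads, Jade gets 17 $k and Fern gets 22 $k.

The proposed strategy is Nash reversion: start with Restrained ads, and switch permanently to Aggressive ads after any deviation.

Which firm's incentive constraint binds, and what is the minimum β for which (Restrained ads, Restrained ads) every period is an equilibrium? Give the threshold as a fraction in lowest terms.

Jade; β ≥ 19/27

Jade: cooperation gives 25 each period; deviation gives 44 once then 17 forever.
  25/(1−β) ≥ 44 + 17β/(1−β) ⇒ β ≥ 19/27.
Fern: cooperation gives 41 each period; deviation gives 77 once then 22 forever.
  β ≥ 36/55.
Both must hold, so the binding constraint is Jade's: β ≥ 19/27.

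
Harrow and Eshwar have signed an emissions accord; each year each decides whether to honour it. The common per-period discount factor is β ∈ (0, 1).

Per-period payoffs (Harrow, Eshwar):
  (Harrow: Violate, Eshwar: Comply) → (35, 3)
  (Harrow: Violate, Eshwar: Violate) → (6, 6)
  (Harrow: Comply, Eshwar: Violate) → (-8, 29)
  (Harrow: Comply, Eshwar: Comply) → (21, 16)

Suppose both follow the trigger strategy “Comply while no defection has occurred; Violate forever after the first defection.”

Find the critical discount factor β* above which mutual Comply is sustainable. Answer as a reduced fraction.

Harrow's threshold: (35−21)/(35−6) = 14/29.
Eshwar's threshold: (29−16)/(29−6) = 13/23.
14/29 < 13/23, so Eshwar binds and β* = 13/23.

13/23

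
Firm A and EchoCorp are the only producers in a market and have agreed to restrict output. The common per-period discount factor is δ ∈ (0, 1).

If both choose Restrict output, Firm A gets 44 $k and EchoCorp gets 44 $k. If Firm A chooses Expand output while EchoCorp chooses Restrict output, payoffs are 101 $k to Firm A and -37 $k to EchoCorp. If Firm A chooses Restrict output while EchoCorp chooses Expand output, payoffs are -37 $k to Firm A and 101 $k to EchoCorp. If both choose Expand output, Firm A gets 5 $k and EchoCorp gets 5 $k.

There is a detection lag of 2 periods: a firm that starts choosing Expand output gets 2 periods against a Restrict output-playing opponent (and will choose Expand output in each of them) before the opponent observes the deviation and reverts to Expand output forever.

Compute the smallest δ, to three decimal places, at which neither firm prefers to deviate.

0.771

The best deviation is to choose Expand output for all 2 undetected periods, earning 101 each, then 5 forever once detected.
Deviation value: 101(1−δ^2)/(1−δ) + 5δ^2/(1−δ); cooperation value: 44/(1−δ).
IC: 44 ≥ 101(1−δ^2) + 5δ^2 = 101 − 96δ^2.
So δ^2 ≥ 57/96 = 19/32, giving δ ≥ (19/32)^(1/2) ≈ 0.771.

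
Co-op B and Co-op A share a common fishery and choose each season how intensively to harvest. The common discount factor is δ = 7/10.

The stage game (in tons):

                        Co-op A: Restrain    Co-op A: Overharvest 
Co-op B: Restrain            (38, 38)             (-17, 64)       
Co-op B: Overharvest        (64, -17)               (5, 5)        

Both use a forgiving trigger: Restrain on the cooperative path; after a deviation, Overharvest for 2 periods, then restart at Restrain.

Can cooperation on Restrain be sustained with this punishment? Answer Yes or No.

Yes

Comparing payoff streams over the 3 periods until play realigns: cooperate → 38(1+δ+…+δ^2); deviate → 64 + 5(δ+…+δ^2).
Cooperation is sustained iff (38−5)(δ+…+δ^2) ≥ 64−38.
δ+…+δ^2 = 7/10·(1−(7/10)^2)/(1−7/10) = 1.1900, and (64−38)/(38−5) = 0.7879.
1.1900 ≥ 0.7879, so cooperation is sustainable.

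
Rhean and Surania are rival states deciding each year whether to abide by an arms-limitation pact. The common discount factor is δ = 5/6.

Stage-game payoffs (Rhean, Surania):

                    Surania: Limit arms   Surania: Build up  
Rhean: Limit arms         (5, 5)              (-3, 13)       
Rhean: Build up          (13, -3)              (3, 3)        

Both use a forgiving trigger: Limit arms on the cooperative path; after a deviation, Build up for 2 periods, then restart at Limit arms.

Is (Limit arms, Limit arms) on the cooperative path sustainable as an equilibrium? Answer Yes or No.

Comparing payoff streams over the 3 periods until play realigns: cooperate → 5(1+δ+…+δ^2); deviate → 13 + 3(δ+…+δ^2).
Cooperation is sustained iff (5−3)(δ+…+δ^2) ≥ 13−5.
δ+…+δ^2 = 5/6·(1−(5/6)^2)/(1−5/6) = 1.5278, and (13−5)/(5−3) = 4.0000.
1.5278 < 4.0000, so cooperation is not sustainable.

No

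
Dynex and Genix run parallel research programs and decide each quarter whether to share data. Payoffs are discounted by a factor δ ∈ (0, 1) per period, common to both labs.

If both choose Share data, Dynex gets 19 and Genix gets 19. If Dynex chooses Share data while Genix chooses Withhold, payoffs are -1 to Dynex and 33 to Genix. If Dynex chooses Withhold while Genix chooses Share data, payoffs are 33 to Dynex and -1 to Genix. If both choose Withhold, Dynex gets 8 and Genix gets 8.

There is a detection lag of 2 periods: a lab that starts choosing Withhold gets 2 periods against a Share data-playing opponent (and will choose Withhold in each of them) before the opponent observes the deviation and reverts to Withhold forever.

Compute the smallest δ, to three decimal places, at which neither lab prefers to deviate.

The best deviation is to choose Withhold for all 2 undetected periods, earning 33 each, then 8 forever once detected.
Deviation value: 33(1−δ^2)/(1−δ) + 8δ^2/(1−δ); cooperation value: 19/(1−δ).
IC: 19 ≥ 33(1−δ^2) + 8δ^2 = 33 − 25δ^2.
So δ^2 ≥ 14/25, giving δ ≥ (14/25)^(1/2) ≈ 0.748.

0.748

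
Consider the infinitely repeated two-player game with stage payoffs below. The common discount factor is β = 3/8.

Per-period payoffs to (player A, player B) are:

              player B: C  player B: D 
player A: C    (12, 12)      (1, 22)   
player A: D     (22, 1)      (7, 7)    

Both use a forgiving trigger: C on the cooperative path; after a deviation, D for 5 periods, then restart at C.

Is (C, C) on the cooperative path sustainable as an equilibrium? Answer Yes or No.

Comparing payoff streams over the 6 periods until play realigns: cooperate → 12(1+β+…+β^5); deviate → 22 + 7(β+…+β^5).
Cooperation is sustained iff (12−7)(β+…+β^5) ≥ 22−12.
β+…+β^5 = 3/8·(1−(3/8)^5)/(1−3/8) = 0.5956, and (22−12)/(12−7) = 2.0000.
0.5956 < 2.0000, so cooperation is not sustainable.

No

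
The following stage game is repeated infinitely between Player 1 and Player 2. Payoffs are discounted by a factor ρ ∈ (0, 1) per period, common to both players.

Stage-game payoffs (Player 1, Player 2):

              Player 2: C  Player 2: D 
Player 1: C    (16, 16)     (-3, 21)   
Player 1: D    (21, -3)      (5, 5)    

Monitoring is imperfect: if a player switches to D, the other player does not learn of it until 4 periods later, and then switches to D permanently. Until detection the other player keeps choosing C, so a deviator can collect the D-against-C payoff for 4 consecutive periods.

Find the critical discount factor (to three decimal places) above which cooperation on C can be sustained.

Deviating for the 4 undetected periods gains 21−16 = 5 per period over cooperation, then loses 16−5 = 11 per period forever once punishment starts.
Gain: 5(1 + ρ + … + ρ^3); loss: 11·ρ^4/(1−ρ).
No profitable deviation ⇔ 5(1−ρ^4) ≤ 11·ρ^4, i.e. ρ^4 ≥ 5/(5+11) = 5/16.
Hence ρ ≥ (5/16)^(1/4) ≈ 0.748.

0.748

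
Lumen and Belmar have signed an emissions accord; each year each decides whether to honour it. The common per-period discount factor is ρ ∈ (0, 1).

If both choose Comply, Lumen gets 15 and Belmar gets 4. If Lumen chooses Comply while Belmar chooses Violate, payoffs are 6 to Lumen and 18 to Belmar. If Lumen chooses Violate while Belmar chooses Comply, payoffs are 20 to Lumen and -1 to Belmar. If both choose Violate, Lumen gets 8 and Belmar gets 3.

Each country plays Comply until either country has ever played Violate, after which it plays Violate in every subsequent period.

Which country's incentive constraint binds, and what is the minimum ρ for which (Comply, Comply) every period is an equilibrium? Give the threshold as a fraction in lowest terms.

Lumen's threshold: (20−15)/(20−8) = 5/12.
Belmar's threshold: (18−4)/(18−3) = 14/15.
5/12 < 14/15, so Belmar binds and ρ* = 14/15.

Belmar; ρ ≥ 14/15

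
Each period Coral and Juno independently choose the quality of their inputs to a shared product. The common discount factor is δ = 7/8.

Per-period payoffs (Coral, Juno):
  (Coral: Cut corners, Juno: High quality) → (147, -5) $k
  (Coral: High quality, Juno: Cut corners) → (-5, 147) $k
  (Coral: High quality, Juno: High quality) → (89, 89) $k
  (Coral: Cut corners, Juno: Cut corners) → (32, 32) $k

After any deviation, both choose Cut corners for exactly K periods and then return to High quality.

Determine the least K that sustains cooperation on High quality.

2

No profitable deviation requires (89−32)(δ+…+δ^K) ≥ 147−89, i.e. δ+…+δ^K ≥ 58/57 ≈ 1.0175.
With δ = 7/8, the partial sums are K=1: 0.8750, K=2: 1.6406.
K = 2 is the first length at which the sum reaches 1.0175.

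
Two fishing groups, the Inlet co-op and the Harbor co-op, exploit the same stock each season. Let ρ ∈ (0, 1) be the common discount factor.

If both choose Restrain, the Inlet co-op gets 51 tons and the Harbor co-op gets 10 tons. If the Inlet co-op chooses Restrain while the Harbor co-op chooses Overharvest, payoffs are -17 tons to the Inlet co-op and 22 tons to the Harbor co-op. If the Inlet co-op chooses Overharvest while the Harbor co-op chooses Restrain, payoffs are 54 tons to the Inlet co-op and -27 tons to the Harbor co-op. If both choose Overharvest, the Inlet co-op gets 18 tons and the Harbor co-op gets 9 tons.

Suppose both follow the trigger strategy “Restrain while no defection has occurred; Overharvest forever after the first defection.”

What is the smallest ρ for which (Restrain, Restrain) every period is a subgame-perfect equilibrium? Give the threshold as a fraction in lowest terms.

12/13

the Inlet co-op: cooperation gives 51 each period; deviation gives 54 once then 18 forever.
  51/(1−ρ) ≥ 54 + 18ρ/(1−ρ) ⇒ ρ ≥ 3/36 = 1/12.
the Harbor co-op: cooperation gives 10 each period; deviation gives 22 once then 9 forever.
  ρ ≥ 12/13.
Both must hold, so the binding constraint is the Harbor co-op's: ρ ≥ 12/13.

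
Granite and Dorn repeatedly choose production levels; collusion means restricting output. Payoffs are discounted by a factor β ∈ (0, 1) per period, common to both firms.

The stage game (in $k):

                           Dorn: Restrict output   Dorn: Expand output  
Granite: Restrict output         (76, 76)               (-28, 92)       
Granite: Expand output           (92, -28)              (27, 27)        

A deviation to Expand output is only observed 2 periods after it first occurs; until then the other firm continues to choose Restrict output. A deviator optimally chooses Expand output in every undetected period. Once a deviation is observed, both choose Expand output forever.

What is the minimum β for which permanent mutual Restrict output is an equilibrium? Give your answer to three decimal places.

0.496

Deviating for the 2 undetected periods gains 92−76 = 16 per period over cooperation, then loses 76−27 = 49 per period forever once punishment starts.
Gain: 16(1 + β + … + β^1); loss: 49·β^2/(1−β).
No profitable deviation ⇔ 16(1−β^2) ≤ 49·β^2, i.e. β^2 ≥ 16/(16+49) = 16/65.
Hence β ≥ (16/65)^(1/2) ≈ 0.496.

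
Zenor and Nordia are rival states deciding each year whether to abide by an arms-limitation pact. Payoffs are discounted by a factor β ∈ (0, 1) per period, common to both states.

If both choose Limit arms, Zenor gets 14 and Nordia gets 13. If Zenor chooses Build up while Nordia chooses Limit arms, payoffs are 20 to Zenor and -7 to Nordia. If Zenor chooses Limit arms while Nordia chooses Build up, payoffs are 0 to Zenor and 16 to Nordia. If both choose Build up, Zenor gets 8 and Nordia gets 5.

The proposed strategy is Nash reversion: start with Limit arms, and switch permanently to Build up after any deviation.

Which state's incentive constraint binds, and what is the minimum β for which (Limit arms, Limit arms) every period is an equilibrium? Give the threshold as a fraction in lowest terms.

For Zenor: deviation gain 20−14 = 6, per-period punishment loss 14−8 = 6. IC gives β ≥ 6/12 = 1/2.
For Nordia: gain 3, loss 8 per period, so β ≥ 3/11.
The tighter constraint is Zenor's, so cooperation needs β ≥ 1/2.

Zenor; β ≥ 1/2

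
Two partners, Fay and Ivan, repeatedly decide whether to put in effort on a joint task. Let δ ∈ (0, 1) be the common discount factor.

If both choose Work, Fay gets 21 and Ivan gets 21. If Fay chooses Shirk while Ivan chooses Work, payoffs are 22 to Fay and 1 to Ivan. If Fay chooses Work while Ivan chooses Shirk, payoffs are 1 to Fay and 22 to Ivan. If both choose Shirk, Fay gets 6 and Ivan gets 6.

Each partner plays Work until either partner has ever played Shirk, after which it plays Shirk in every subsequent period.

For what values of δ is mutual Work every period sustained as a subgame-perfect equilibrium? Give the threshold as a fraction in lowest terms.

Cooperation forever yields 21 each period: 21/(1−δ).
Deviating yields 22 once, then 6 forever: 22 + 6δ/(1−δ).
No profitable deviation requires 21/(1−δ) ≥ 22 + 6δ/(1−δ).
Multiplying by (1−δ): 21 ≥ 22(1−δ) + 6δ = 22 − 16δ.
So 16δ ≥ 1, i.e. δ ≥ 1/16.

1/16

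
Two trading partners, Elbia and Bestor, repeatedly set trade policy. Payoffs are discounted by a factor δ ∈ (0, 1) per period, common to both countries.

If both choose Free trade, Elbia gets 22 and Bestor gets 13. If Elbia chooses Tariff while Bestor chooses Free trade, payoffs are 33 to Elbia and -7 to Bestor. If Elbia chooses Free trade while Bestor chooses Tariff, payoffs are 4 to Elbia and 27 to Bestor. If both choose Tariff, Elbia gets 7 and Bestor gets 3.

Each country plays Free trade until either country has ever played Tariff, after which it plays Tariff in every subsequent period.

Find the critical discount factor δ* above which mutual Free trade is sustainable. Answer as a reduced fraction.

Elbia: cooperation gives 22 each period; deviation gives 33 once then 7 forever.
  22/(1−δ) ≥ 33 + 7δ/(1−δ) ⇒ δ ≥ 11/26.
Bestor: cooperation gives 13 each period; deviation gives 27 once then 3 forever.
  δ ≥ 14/24 = 7/12.
Both must hold, so the binding constraint is Bestor's: δ ≥ 7/12.

7/12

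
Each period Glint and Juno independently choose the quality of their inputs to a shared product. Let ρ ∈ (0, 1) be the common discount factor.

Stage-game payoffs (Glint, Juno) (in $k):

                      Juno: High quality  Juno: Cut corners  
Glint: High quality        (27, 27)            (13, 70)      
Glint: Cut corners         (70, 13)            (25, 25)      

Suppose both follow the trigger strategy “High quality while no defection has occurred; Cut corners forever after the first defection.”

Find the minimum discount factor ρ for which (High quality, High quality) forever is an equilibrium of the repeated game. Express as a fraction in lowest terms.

43/45

Cooperation forever yields 27 each period: 27/(1−ρ).
Deviating yields 70 once, then 25 forever: 70 + 25ρ/(1−ρ).
No profitable deviation requires 27/(1−ρ) ≥ 70 + 25ρ/(1−ρ).
Multiplying by (1−ρ): 27 ≥ 70(1−ρ) + 25ρ = 70 − 45ρ.
So 45ρ ≥ 43, i.e. ρ ≥ 43/45.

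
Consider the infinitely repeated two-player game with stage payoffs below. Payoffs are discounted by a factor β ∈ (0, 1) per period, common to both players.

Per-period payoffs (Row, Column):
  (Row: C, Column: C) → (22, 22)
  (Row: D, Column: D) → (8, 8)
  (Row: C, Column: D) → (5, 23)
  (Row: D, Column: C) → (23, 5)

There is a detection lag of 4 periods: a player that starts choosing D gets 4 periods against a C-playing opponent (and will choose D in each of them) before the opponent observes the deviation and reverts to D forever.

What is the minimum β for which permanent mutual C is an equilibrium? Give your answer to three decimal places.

A deviator earns 23 for 4 periods, then 8 forever; cooperating earns 22 forever. Multiplying the IC by (1−β):
22 ≥ 23(1−β^4) + 8β^4, so 15·β^4 ≥ 1 and β^4 ≥ 1/15.
β ≥ (1/15)^(1/4) ≈ 0.508.

0.508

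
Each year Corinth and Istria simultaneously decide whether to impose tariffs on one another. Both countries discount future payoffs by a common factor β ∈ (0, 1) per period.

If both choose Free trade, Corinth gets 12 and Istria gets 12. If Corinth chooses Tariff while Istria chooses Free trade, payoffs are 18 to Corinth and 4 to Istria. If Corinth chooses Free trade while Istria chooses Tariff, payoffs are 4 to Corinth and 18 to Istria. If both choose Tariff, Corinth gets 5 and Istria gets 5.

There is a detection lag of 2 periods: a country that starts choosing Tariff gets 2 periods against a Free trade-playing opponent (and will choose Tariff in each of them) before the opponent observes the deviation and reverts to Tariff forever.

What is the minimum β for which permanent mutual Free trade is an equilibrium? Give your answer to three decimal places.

The best deviation is to choose Tariff for all 2 undetected periods, earning 18 each, then 5 forever once detected.
Deviation value: 18(1−β^2)/(1−β) + 5β^2/(1−β); cooperation value: 12/(1−β).
IC: 12 ≥ 18(1−β^2) + 5β^2 = 18 − 13β^2.
So β^2 ≥ 6/13, giving β ≥ (6/13)^(1/2) ≈ 0.679.

0.679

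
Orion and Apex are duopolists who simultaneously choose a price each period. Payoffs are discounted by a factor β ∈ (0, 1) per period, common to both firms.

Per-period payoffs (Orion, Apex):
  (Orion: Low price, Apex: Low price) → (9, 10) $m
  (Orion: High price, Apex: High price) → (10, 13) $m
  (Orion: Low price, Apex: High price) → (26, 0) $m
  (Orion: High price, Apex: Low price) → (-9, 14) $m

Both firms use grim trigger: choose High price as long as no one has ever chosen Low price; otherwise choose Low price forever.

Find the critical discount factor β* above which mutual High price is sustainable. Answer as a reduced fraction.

For Orion: deviation gain 26−10 = 16, per-period punishment loss 10−9 = 1. IC gives β ≥ 16/17.
For Apex: gain 1, loss 3 per period, so β ≥ 1/4.
The tighter constraint is Orion's, so cooperation needs β ≥ 16/17.

16/17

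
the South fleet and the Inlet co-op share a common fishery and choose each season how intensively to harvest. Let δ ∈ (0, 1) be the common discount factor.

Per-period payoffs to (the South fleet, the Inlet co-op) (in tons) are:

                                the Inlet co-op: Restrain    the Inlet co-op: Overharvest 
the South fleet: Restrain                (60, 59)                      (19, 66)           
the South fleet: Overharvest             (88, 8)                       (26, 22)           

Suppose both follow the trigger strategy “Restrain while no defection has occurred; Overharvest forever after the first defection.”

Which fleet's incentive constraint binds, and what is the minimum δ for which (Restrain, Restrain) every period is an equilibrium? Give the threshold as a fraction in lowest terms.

the South fleet: cooperation gives 60 each period; deviation gives 88 once then 26 forever.
  60/(1−δ) ≥ 88 + 26δ/(1−δ) ⇒ δ ≥ 28/62 = 14/31.
the Inlet co-op: cooperation gives 59 each period; deviation gives 66 once then 22 forever.
  δ ≥ 7/44.
Both must hold, so the binding constraint is the South fleet's: δ ≥ 14/31.

the South fleet; δ ≥ 14/31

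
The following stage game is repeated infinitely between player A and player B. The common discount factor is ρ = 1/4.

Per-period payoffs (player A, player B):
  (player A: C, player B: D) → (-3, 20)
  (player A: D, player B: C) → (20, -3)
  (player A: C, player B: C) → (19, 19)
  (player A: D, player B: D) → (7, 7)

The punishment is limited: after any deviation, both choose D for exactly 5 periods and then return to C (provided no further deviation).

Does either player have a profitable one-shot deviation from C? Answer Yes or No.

A one-shot deviation gives 20 now, then 7 for 5 periods, then back to 19.
Gain from deviating: (20−19) today; loss: (19−7) in each of the next 5 periods.
No-deviation condition: (19−7)(ρ+…+ρ^5) ≥ 20−19, i.e. ρ+…+ρ^5 ≥ 1/12.
At ρ = 1/4: ρ+…+ρ^5 = 0.3330 ≥ 0.0833.
So cooperation is sustainable.

No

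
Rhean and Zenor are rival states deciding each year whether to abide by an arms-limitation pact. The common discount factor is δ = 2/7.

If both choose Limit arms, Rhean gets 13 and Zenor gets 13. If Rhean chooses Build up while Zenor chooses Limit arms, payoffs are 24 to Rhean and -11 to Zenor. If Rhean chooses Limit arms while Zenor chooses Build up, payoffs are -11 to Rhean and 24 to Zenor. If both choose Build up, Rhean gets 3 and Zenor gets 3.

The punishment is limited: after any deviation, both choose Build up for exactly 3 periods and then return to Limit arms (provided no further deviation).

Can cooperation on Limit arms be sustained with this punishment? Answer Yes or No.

No

Comparing payoff streams over the 4 periods until play realigns: cooperate → 13(1+δ+…+δ^3); deviate → 24 + 3(δ+…+δ^3).
Cooperation is sustained iff (13−3)(δ+…+δ^3) ≥ 24−13.
δ+…+δ^3 = 2/7·(1−(2/7)^3)/(1−2/7) = 0.3907, and (24−13)/(13−3) = 1.1000.
0.3907 < 1.1000, so cooperation is not sustainable.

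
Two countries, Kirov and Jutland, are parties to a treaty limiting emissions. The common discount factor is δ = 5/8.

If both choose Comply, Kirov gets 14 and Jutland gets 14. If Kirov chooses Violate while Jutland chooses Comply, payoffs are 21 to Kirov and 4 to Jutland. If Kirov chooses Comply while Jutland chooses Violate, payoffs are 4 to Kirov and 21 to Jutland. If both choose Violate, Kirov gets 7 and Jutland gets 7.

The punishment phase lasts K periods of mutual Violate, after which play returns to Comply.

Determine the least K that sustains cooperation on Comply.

2

Need Σ_{k=1}^{K} δ^k ≥ (21−14)/(14−7) = 1.0000 at δ = 5/8.
At K = 1 the sum is 0.6250 < 1.0000; at K = 2 it is 1.0156 ≥ 1.0000.
So the minimum punishment length is K = 2.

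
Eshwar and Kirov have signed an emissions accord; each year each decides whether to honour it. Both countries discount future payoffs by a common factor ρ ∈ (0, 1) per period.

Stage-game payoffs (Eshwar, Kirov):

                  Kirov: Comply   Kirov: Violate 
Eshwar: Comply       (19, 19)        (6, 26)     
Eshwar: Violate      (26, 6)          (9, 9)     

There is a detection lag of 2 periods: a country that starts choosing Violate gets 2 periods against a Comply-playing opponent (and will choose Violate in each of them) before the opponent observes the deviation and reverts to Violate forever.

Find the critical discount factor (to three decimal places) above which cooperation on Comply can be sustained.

0.642

The best deviation is to choose Violate for all 2 undetected periods, earning 26 each, then 9 forever once detected.
Deviation value: 26(1−ρ^2)/(1−ρ) + 9ρ^2/(1−ρ); cooperation value: 19/(1−ρ).
IC: 19 ≥ 26(1−ρ^2) + 9ρ^2 = 26 − 17ρ^2.
So ρ^2 ≥ 7/17, giving ρ ≥ (7/17)^(1/2) ≈ 0.642.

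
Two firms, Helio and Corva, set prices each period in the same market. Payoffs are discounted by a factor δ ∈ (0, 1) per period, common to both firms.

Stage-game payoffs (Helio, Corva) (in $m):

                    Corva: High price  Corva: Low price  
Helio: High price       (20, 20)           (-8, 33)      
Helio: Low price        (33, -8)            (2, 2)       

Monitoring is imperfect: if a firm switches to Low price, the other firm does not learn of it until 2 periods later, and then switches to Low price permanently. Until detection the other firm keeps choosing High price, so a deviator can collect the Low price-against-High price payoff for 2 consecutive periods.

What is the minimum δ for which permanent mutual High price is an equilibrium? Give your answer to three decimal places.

0.648

The best deviation is to choose Low price for all 2 undetected periods, earning 33 each, then 2 forever once detected.
Deviation value: 33(1−δ^2)/(1−δ) + 2δ^2/(1−δ); cooperation value: 20/(1−δ).
IC: 20 ≥ 33(1−δ^2) + 2δ^2 = 33 − 31δ^2.
So δ^2 ≥ 13/31, giving δ ≥ (13/31)^(1/2) ≈ 0.648.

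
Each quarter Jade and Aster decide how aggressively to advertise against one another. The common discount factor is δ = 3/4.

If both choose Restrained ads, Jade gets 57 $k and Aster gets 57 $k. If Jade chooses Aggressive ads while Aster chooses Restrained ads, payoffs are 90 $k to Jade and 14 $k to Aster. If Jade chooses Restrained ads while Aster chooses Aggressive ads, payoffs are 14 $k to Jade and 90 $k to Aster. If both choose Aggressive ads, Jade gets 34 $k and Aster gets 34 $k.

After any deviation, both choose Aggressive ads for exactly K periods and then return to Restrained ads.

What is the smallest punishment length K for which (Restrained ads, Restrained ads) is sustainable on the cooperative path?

3

No profitable deviation requires (57−34)(δ+…+δ^K) ≥ 90−57, i.e. δ+…+δ^K ≥ 33/23 ≈ 1.4348.
With δ = 3/4, the partial sums are K=1: 0.7500, K=2: 1.3125, K=3: 1.7344.
K = 3 is the first length at which the sum reaches 1.4348.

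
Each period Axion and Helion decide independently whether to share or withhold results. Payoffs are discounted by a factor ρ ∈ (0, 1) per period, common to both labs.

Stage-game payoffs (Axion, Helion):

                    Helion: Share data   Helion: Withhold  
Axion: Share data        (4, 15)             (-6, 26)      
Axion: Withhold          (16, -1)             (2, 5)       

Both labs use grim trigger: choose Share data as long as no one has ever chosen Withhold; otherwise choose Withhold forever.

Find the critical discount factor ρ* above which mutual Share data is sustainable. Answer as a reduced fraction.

6/7

Axion's threshold: (16−4)/(16−2) = 6/7.
Helion's threshold: (26−15)/(26−5) = 11/21.
6/7 > 11/21, so Axion binds and ρ* = 6/7.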